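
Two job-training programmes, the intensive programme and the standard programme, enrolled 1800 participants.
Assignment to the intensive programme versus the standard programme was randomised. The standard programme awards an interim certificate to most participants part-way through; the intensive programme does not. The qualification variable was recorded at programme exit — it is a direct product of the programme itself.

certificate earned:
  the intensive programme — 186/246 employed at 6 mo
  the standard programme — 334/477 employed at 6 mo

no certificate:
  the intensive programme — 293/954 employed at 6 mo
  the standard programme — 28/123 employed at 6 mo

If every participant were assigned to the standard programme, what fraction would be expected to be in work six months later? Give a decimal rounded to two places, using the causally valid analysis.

Qualification attained during the programme here is a post-treatment variable shaped by the programme; conditioning on it would introduce bias rather than remove it. The overall comparison is the causal one.
So P(outcome | do(the standard programme)) is just the pooled rate for the standard programme: 362/600 = 0.603.

0.60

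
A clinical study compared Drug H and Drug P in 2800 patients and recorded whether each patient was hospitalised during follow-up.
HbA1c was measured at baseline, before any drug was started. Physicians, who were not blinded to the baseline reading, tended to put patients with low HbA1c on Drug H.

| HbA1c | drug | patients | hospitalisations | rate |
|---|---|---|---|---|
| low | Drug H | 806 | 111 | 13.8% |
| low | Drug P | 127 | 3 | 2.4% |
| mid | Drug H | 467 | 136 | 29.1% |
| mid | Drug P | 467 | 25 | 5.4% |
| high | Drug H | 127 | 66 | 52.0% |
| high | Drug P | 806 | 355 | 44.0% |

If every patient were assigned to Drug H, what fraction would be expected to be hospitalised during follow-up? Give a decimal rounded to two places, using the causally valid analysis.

0.32

Since HbA1c is a pre-existing factor (not a product of the drug) and it affects the outcome on its own, it is a confounder. The stratified rates, not the pooled rate, identify the causal effect.
Standardising Drug H to the population HbA1c mix: 0.333·111/806 + 0.334·136/467 + 0.333·66/127 = 0.316.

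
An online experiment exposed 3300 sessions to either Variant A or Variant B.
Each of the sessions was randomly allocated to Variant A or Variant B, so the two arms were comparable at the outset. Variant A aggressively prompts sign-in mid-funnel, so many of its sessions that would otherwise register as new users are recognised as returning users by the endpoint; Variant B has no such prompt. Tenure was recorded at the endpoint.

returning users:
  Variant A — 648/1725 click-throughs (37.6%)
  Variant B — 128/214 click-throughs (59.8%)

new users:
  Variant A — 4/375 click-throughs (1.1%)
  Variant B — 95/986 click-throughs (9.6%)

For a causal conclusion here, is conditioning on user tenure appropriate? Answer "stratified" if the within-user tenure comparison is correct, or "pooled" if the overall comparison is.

User tenure is recorded after the variant and is itself shifted by it — it sits on the causal path from variant to outcome. Conditioning on a mediator would strip out part of the effect we want; the pooled comparison gives the total causal effect.
Pooled: Variant A 31.0% vs Variant B 18.6%; Variant A is higher overall.

pooled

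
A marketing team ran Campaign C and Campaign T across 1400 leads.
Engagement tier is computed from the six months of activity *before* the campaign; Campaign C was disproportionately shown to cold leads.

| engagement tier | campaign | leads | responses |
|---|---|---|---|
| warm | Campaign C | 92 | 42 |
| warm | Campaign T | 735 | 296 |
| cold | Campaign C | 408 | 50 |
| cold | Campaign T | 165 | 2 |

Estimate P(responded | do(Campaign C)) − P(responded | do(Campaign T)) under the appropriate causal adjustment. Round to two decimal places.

+0.08

Engagement tier differs across campaigns for reasons unrelated to any effect of the campaign itself, and it separately predicts the outcome — a classic confounder. We must compare within engagement tier levels.
Adjusting over the population distribution of engagement tier: 0.591·(0.457−0.403) + 0.409·(0.123−0.012) = +0.077.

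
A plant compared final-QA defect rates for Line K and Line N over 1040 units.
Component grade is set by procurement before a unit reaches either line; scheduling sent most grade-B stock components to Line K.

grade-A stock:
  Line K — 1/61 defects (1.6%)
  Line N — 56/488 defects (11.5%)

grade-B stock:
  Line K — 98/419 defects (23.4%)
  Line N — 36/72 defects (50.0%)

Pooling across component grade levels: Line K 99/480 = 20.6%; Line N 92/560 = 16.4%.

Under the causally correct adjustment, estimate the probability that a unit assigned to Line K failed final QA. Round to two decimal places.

0.12

Component grade is set before the line has any effect — it is not caused by the line — and it independently drives the outcome. That makes it a confounder, so the causal comparison is within component grade levels.
Standardising Line K to the population component grade mix: 0.528·1/61 + 0.472·98/419 = 0.119.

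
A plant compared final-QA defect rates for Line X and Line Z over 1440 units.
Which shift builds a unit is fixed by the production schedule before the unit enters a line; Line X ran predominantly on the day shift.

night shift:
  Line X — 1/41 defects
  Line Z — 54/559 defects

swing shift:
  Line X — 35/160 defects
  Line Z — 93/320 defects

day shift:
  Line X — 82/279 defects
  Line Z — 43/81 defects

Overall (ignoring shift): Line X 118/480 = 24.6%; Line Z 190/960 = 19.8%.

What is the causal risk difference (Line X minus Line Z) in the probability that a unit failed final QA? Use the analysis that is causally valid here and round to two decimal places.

-0.11

Within every shift level Line X has the lower rate, yet pooled Line Z does — Simpson's reversal.
Shift differs across lines for reasons unrelated to any effect of the line itself, and it separately predicts the outcome — a classic confounder. We must compare within shift levels.
Adjusting over the population distribution of shift: 0.417·(0.024−0.097) + 0.333·(0.219−0.291) + 0.250·(0.294−0.531) = -0.113.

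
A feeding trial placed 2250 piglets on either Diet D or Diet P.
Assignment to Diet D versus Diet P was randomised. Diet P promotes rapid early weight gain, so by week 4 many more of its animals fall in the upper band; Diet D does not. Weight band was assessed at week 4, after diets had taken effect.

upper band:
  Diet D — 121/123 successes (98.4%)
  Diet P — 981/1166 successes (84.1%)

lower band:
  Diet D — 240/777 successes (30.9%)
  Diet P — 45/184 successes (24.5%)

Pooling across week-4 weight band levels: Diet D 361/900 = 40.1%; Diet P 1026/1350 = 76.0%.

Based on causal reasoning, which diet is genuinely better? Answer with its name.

Within every week-4 weight band level Diet D has the higher rate, yet pooled Diet P does — Simpson's reversal.
Week-4 weight band is downstream of the diet. One should not condition on a consequence of treatment, so the overall rates are the right comparison.
Pooled: Diet D 40.1% vs Diet P 76.0%; Diet P is higher overall.

Diet P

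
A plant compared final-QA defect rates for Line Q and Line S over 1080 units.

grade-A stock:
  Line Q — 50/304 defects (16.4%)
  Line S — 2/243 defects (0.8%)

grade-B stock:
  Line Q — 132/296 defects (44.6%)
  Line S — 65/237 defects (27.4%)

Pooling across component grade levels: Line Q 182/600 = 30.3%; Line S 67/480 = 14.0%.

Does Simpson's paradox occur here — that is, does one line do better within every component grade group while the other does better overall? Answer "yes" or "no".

no

Within each component grade level (grade-A stock 16.4% vs 0.8%; grade-B stock 44.6% vs 27.4%), Line S has the lower rate every time. Pooled: 30.3% vs 14.0% — Line S has the lower rate overall. They agree.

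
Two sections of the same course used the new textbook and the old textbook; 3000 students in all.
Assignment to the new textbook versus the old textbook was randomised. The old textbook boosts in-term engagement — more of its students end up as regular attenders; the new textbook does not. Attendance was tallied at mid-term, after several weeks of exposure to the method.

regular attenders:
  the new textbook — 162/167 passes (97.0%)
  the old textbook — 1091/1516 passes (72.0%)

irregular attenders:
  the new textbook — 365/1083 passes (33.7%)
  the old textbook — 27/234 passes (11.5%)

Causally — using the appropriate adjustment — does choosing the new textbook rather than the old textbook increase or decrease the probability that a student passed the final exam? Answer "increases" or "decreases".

decreases

Within every mid-term attendance level the new textbook has the higher rate, yet pooled the old textbook does — Simpson's reversal.
Mid-term attendance lies on the pathway teaching method → mid-term attendance → outcome, so adjusting for it blocks the indirect effect. For the total causal effect of teaching method, use the unadjusted pooled rates.
Pooled: the new textbook 42.2% vs the old textbook 63.9%; the old textbook is higher overall.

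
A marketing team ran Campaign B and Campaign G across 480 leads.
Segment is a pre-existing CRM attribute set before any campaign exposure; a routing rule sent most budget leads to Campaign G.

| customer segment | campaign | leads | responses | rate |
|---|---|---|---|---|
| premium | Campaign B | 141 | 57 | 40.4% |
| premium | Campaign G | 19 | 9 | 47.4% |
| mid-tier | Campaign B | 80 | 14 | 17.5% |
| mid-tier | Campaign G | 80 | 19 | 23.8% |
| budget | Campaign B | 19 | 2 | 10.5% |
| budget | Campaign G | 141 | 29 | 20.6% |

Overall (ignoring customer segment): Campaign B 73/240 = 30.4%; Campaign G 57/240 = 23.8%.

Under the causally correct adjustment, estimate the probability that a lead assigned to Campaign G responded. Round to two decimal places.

Customer segment is set before the campaign has any effect — it is not caused by the campaign — and it independently drives the outcome. That makes it a confounder, so the causal comparison is within customer segment levels.
Standardising Campaign G to the population customer segment mix: 0.333·9/19 + 0.333·19/80 + 0.333·29/141 = 0.306.

0.31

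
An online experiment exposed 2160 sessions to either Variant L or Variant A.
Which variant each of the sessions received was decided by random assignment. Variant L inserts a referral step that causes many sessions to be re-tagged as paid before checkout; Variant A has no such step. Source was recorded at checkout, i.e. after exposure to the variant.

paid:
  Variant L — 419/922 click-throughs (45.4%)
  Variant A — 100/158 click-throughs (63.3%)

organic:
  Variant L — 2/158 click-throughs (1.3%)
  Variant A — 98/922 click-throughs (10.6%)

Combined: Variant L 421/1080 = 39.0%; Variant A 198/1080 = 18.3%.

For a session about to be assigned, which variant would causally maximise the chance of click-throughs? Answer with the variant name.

Because the variant influences traffic source, traffic source is a post-treatment mediator, not a confounder. Stratifying on it would bias the estimate; the causal effect is the crude pooled difference.
Pooled: Variant L 39.0% vs Variant A 18.3%; Variant L is higher overall.

Variant L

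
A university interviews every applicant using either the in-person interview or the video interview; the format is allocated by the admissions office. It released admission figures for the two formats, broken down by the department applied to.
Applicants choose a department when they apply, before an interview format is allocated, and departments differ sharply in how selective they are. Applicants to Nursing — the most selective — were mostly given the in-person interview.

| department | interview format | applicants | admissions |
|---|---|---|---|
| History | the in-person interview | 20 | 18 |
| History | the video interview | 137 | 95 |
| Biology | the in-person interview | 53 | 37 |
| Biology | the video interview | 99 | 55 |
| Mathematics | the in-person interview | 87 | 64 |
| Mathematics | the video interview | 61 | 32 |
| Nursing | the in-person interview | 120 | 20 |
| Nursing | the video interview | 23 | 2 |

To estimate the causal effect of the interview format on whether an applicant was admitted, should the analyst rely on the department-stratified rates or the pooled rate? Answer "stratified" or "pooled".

stratified

Department is set before the interview format has any effect — it is not caused by the interview format — and it independently drives the outcome. That makes it a confounder, so the causal comparison is within department levels.
Within each level — History: 90.0% vs 69.3%; Biology: 69.8% vs 55.6%; Mathematics: 73.6% vs 52.5%; Nursing: 16.7% vs 8.7% — the in-person interview is higher every time.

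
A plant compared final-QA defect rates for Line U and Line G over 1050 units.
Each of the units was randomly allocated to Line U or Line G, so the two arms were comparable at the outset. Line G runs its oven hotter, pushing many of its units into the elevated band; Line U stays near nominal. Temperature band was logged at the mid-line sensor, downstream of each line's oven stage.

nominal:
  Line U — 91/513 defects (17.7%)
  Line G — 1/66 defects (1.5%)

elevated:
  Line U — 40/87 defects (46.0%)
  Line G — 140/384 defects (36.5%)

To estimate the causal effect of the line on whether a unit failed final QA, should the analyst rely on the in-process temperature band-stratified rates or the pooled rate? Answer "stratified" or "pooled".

pooled

The stratified and pooled comparisons disagree (Line G wins within each in-process temperature band; Line U wins overall), so the answer turns on the causal role of in-process temperature band.
In-process temperature band lies on the pathway line → in-process temperature band → outcome, so adjusting for it blocks the indirect effect. For the total causal effect of line, use the unadjusted pooled rates.
Pooled: Line U 21.8% vs Line G 31.3%; Line U is lower overall.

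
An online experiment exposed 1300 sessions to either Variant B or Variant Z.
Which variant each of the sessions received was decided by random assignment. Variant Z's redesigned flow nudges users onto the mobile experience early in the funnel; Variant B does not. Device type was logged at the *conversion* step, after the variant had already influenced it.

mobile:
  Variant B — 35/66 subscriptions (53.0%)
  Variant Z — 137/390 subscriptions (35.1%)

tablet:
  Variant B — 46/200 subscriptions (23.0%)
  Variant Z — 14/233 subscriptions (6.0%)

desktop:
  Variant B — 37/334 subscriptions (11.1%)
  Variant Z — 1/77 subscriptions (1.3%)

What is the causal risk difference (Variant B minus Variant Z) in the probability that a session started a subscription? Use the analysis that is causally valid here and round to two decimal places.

Stratifying would compare variants among sessions the variants themselves sorted into device type groups — a form of selection on an intermediate. The unconditioned pooled rates give the total causal effect.
The causal difference is the pooled difference: 0.197 − 0.217 = -0.020.

-0.02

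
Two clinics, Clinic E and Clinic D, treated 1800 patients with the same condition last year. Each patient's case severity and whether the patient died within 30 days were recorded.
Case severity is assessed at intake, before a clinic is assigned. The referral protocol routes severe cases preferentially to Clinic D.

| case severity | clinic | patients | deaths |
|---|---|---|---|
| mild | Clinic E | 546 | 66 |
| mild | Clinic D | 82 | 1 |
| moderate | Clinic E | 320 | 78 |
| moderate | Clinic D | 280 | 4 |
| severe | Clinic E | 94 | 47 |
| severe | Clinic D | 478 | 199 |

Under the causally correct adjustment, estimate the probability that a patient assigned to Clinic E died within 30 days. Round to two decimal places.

0.28

Case severity is set before the clinic has any effect — it is not caused by the clinic — and it independently drives the outcome. That makes it a confounder, so the causal comparison is within case severity levels.
Standardising Clinic E to the population case severity mix: 0.349·66/546 + 0.333·78/320 + 0.318·47/94 = 0.282.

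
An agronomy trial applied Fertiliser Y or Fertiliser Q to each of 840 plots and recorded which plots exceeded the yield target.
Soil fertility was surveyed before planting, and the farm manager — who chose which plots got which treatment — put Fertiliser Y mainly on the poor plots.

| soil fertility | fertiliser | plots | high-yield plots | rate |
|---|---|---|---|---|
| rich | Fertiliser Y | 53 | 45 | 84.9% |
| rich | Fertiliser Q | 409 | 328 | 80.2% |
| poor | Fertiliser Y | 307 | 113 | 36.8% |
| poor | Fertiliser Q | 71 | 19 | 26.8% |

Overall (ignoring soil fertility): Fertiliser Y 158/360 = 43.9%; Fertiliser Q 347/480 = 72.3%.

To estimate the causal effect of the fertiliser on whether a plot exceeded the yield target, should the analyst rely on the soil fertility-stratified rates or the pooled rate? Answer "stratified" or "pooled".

stratified

Soil fertility satisfies the back-door criterion: it is not a descendant of the fertiliser, and it blocks the spurious path from fertiliser to outcome. Adjusting for it (i.e., using the within-soil fertility rates) gives the causal effect.
Within each level — rich: 84.9% vs 80.2%; poor: 36.8% vs 26.8% — Fertiliser Y is higher every time.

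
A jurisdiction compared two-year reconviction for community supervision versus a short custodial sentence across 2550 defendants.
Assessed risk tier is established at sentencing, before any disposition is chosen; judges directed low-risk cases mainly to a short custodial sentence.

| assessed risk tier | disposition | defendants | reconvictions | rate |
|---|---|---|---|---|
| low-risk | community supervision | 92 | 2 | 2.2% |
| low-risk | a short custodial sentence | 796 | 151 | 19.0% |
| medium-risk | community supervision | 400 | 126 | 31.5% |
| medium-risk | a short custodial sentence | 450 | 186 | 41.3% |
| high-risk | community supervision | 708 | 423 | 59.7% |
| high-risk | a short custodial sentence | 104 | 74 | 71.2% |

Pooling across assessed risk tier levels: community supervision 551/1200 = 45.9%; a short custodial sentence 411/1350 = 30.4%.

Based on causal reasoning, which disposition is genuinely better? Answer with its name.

Assessed risk tier is set before the disposition has any effect — it is not caused by the disposition — and it independently drives the outcome. That makes it a confounder, so the causal comparison is within assessed risk tier levels.
Within each level — low-risk: 2.2% vs 19.0%; medium-risk: 31.5% vs 41.3%; high-risk: 59.7% vs 71.2% — community supervision is lower every time.

community supervision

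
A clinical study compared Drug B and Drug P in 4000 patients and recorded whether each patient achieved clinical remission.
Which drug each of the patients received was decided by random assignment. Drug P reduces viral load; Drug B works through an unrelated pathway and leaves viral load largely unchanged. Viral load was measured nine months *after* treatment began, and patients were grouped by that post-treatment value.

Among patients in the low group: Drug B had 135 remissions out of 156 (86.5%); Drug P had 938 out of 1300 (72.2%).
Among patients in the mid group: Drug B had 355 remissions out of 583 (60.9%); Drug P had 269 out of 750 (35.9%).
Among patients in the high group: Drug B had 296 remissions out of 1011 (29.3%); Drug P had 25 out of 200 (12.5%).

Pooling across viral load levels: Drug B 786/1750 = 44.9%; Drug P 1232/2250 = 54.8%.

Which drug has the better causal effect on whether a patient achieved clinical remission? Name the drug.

Drug P

Viral load is downstream of the drug. One should not condition on a consequence of treatment, so the overall rates are the right comparison.
Pooled: Drug B 44.9% vs Drug P 54.8%; Drug P is higher overall.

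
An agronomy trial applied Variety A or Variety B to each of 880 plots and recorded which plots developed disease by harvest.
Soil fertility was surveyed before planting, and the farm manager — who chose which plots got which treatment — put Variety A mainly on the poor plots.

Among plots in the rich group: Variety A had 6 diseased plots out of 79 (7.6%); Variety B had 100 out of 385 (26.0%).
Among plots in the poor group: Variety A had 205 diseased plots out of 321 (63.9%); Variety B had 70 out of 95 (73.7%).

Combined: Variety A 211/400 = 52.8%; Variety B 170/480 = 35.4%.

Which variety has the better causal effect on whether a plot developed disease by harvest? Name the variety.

Here soil fertility is a common cause — it drives both which variety a case falls under and the outcome. The crude comparison mixes populations; the stratum-specific rates are the causally relevant ones.
Within each level — rich: 7.6% vs 26.0%; poor: 63.9% vs 73.7% — Variety A is lower every time.

Variety A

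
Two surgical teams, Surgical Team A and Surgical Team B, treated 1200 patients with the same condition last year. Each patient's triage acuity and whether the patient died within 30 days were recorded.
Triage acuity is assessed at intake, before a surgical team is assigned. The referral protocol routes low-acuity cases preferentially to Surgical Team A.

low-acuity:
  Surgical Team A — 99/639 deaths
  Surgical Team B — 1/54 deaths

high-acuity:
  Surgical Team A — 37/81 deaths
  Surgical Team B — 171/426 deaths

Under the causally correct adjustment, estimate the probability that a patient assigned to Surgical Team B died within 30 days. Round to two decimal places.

Surgical Team B is lower inside every triage acuity stratum but Surgical Team A is lower in aggregate. Whether to stratify depends on how triage acuity relates to the surgical team.
Triage acuity satisfies the back-door criterion: it is not a descendant of the surgical team, and it blocks the spurious path from surgical team to outcome. Adjusting for it (i.e., using the within-triage acuity rates) gives the causal effect.
Standardising Surgical Team B to the population triage acuity mix: 0.578·1/54 + 0.422·171/426 = 0.180.

0.18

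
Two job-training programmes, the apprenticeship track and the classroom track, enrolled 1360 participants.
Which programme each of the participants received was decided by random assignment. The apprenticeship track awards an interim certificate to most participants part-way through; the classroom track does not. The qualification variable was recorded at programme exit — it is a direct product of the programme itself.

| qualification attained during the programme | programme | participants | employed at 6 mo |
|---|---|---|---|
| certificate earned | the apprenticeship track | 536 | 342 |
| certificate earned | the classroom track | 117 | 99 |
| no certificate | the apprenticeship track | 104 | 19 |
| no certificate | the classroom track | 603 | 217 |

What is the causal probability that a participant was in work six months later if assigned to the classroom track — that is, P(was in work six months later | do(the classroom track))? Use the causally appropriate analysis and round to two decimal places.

0.44

Because the programme influences qualification attained during the programme, qualification attained during the programme is a post-treatment mediator, not a confounder. Stratifying on it would bias the estimate; the causal effect is the crude pooled difference.
So P(outcome | do(the classroom track)) is just the pooled rate for the classroom track: 316/720 = 0.439.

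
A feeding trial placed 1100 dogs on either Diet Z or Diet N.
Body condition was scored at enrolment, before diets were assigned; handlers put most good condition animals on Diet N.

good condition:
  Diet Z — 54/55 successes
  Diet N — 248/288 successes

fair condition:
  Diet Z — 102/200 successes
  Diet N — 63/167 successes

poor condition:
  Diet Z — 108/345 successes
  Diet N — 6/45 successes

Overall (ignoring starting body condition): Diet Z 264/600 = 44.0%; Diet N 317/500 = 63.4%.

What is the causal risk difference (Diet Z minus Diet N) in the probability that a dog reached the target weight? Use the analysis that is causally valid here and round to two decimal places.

+0.15

The starting body condition-specific comparison favours Diet Z throughout, but the pooled figures favour Diet N. The question is whether to condition on starting body condition.
Since starting body condition is a pre-existing factor (not a product of the diet) and it affects the outcome on its own, it is a confounder. The stratified rates, not the pooled rate, identify the causal effect.
Adjusting over the population distribution of starting body condition: 0.312·(0.982−0.861) + 0.334·(0.510−0.377) + 0.355·(0.313−0.133) = +0.146.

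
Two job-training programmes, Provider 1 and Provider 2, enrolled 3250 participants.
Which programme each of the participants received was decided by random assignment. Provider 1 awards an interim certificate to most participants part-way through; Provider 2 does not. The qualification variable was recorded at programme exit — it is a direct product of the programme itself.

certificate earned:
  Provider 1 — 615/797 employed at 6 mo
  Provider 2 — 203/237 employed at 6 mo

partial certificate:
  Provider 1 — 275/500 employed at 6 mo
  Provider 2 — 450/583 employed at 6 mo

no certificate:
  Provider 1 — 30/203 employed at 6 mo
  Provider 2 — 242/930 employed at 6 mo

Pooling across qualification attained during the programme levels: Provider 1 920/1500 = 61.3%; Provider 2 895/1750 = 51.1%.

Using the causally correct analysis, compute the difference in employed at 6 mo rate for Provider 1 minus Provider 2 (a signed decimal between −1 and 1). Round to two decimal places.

Qualification attained during the programme is downstream of the programme. One should not condition on a consequence of treatment, so the overall rates are the right comparison.
The causal difference is the pooled difference: 0.613 − 0.511 = +0.102.

+0.10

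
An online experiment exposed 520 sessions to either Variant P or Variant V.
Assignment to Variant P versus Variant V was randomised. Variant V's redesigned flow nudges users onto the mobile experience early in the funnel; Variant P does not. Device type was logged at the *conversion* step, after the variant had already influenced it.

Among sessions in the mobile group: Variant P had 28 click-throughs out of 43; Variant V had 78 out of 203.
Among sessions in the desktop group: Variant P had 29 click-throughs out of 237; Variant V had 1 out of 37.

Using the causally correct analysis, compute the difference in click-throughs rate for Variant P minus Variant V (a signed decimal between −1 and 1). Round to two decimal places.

-0.13

Stratifying would compare variants among sessions the variants themselves sorted into device type groups — a form of selection on an intermediate. The unconditioned pooled rates give the total causal effect.
The causal difference is the pooled difference: 0.204 − 0.329 = -0.126.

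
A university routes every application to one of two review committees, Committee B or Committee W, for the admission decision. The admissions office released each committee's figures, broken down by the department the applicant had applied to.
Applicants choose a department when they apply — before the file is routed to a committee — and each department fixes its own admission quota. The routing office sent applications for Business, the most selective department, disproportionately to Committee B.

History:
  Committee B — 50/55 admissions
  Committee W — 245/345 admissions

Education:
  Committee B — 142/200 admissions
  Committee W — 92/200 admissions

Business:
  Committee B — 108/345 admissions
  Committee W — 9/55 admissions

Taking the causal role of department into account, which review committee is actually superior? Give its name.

Committee B

Within every department level Committee B has the higher rate, yet pooled Committee W does — Simpson's reversal.
Department differs across review committees for reasons unrelated to any effect of the review committee itself, and it separately predicts the outcome — a classic confounder. We must compare within department levels.
Within each level — History: 90.9% vs 71.0%; Education: 71.0% vs 46.0%; Business: 31.3% vs 16.4% — Committee B is higher every time.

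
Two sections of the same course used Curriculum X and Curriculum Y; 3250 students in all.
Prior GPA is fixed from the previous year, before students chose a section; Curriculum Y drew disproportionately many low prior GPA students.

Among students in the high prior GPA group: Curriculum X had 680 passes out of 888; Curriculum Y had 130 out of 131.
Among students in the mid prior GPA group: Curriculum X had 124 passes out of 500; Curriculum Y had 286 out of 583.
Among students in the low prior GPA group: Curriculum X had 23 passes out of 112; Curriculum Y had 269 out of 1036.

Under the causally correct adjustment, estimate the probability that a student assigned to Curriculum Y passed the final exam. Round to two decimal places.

0.57

Nothing the teaching method does changes prior GPA band; the imbalance is an allocation artefact. With prior GPA band also predicting the outcome, the pooled figure is confounded, and the within-stratum comparison is the causal one.
Standardising Curriculum Y to the population prior GPA band mix: 0.314·130/131 + 0.333·286/583 + 0.353·269/1036 = 0.566.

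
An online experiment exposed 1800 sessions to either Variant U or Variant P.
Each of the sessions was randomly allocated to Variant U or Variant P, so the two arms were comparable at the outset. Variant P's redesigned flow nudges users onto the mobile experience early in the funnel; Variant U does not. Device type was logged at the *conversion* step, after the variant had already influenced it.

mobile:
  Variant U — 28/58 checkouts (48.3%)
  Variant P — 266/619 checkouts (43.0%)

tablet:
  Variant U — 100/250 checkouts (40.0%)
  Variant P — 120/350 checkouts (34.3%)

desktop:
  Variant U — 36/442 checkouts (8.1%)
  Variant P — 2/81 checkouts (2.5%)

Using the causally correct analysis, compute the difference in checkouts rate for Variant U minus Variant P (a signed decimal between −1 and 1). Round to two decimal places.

-0.15

The stratified and pooled comparisons disagree (Variant U wins within each device type; Variant P wins overall), so the answer turns on the causal role of device type.
Device type is downstream of the variant. One should not condition on a consequence of treatment, so the overall rates are the right comparison.
The causal difference is the pooled difference: 0.219 − 0.370 = -0.151.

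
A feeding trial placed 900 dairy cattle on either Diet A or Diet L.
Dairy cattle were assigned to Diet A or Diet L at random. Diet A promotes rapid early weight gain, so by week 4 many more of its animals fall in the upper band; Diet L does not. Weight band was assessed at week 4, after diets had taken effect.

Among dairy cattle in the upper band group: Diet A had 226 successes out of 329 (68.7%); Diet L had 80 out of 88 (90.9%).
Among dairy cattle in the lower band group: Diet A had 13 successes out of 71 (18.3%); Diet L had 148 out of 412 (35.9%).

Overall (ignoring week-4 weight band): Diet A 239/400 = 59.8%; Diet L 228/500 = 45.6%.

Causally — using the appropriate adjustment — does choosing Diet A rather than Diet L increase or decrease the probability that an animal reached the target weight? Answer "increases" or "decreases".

increases

Diet L is higher inside every week-4 weight band stratum but Diet A is higher in aggregate. Whether to stratify depends on how week-4 weight band relates to the diet.
The distribution of week-4 weight band is itself part of what the diet does — it is an intermediate outcome. Holding it fixed would remove that part of the effect; the total effect is the pooled difference.
Pooled: Diet A 59.8% vs Diet L 45.6%; Diet A is higher overall.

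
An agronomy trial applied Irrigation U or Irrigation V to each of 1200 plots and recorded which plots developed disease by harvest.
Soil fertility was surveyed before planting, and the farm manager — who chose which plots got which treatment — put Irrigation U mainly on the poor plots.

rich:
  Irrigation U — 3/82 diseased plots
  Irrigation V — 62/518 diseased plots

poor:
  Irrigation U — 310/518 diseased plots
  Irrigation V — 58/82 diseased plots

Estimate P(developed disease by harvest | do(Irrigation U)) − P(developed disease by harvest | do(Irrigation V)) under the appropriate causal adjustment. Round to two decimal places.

-0.10

Soil fertility is set before the irrigation has any effect — it is not caused by the irrigation — and it independently drives the outcome. That makes it a confounder, so the causal comparison is within soil fertility levels.
Adjusting over the population distribution of soil fertility: 0.500·(0.037−0.120) + 0.500·(0.598−0.707) = -0.096.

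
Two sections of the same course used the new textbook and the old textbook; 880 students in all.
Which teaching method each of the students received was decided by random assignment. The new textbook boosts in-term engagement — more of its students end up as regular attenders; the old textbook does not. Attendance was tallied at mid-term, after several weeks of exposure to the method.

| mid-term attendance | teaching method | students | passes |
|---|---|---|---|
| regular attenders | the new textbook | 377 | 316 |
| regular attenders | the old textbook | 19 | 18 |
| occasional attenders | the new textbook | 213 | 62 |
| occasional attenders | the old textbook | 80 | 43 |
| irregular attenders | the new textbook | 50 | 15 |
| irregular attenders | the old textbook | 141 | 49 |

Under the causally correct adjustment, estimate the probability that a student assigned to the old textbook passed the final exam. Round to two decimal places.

Mid-term attendance here is a post-treatment variable shaped by the teaching method; conditioning on it would introduce bias rather than remove it. The overall comparison is the causal one.
So P(outcome | do(the old textbook)) is just the pooled rate for the old textbook: 110/240 = 0.458.

0.46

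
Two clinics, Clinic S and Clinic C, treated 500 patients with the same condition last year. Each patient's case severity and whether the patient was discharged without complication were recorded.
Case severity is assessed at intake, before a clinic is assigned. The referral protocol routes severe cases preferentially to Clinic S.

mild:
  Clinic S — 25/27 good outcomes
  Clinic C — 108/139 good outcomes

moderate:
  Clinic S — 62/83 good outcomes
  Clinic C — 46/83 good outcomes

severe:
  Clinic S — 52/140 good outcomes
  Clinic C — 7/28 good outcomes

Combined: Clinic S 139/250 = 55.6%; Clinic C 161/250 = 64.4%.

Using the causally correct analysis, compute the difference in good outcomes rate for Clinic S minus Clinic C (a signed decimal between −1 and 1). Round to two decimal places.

+0.15

Within every case severity level Clinic S has the higher rate, yet pooled Clinic C does — Simpson's reversal.
The imbalance in case severity arose from how patients were allocated, not from anything the clinic did; and case severity independently affects the outcome. The pooled gap is confounded — condition on case severity.
Adjusting over the population distribution of case severity: 0.332·(0.926−0.777) + 0.332·(0.747−0.554) + 0.336·(0.371−0.250) = +0.154.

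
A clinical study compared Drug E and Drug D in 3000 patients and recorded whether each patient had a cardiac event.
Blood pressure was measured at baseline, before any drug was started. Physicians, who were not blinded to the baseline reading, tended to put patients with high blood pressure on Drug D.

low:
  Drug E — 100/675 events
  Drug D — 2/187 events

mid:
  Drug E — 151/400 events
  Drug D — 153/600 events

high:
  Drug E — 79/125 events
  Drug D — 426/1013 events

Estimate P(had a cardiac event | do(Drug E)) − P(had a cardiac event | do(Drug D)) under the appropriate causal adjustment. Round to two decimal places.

+0.16

Since blood pressure is a pre-existing factor (not a product of the drug) and it affects the outcome on its own, it is a confounder. The stratified rates, not the pooled rate, identify the causal effect.
Adjusting over the population distribution of blood pressure: 0.287·(0.148−0.011) + 0.333·(0.378−0.255) + 0.379·(0.632−0.421) = +0.161.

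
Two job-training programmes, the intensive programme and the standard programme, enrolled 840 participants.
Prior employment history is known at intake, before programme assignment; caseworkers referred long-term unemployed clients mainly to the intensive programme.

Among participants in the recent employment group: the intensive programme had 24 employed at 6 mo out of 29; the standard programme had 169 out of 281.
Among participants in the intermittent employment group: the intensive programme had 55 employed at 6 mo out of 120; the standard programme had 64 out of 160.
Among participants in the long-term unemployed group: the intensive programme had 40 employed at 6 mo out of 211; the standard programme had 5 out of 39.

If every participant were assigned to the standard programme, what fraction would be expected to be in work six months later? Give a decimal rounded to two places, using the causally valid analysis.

0.39

Prior employment history differs across programmes for reasons unrelated to any effect of the programme itself, and it separately predicts the outcome — a classic confounder. We must compare within prior employment history levels.
Standardising the standard programme to the population prior employment history mix: 0.369·169/281 + 0.333·64/160 + 0.298·5/39 = 0.393.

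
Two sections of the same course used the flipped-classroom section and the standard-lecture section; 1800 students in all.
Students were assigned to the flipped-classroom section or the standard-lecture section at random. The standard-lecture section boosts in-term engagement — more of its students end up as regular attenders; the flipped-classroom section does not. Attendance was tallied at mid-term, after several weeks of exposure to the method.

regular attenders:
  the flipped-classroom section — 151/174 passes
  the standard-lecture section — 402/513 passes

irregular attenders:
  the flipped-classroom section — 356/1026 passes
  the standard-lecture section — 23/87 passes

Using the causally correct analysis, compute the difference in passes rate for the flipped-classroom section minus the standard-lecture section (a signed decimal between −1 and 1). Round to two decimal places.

The stratified and pooled comparisons disagree (the flipped-classroom section wins within each mid-term attendance; the standard-lecture section wins overall), so the answer turns on the causal role of mid-term attendance.
Because the teaching method influences mid-term attendance, mid-term attendance is a post-treatment mediator, not a confounder. Stratifying on it would bias the estimate; the causal effect is the crude pooled difference.
The causal difference is the pooled difference: 0.422 − 0.708 = -0.286.

-0.29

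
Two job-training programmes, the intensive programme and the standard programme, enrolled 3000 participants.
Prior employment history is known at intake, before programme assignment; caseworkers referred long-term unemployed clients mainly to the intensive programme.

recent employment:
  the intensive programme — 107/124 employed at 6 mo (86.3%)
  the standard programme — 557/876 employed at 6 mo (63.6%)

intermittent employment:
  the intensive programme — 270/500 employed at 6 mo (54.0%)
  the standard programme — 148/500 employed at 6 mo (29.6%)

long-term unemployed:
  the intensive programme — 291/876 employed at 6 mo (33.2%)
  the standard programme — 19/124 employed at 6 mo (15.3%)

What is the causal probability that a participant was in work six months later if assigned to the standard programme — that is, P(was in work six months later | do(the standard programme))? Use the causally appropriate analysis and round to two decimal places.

0.36

Since prior employment history is a pre-existing factor (not a product of the programme) and it affects the outcome on its own, it is a confounder. The stratified rates, not the pooled rate, identify the causal effect.
Standardising the standard programme to the population prior employment history mix: 0.333·557/876 + 0.333·148/500 + 0.333·19/124 = 0.362.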